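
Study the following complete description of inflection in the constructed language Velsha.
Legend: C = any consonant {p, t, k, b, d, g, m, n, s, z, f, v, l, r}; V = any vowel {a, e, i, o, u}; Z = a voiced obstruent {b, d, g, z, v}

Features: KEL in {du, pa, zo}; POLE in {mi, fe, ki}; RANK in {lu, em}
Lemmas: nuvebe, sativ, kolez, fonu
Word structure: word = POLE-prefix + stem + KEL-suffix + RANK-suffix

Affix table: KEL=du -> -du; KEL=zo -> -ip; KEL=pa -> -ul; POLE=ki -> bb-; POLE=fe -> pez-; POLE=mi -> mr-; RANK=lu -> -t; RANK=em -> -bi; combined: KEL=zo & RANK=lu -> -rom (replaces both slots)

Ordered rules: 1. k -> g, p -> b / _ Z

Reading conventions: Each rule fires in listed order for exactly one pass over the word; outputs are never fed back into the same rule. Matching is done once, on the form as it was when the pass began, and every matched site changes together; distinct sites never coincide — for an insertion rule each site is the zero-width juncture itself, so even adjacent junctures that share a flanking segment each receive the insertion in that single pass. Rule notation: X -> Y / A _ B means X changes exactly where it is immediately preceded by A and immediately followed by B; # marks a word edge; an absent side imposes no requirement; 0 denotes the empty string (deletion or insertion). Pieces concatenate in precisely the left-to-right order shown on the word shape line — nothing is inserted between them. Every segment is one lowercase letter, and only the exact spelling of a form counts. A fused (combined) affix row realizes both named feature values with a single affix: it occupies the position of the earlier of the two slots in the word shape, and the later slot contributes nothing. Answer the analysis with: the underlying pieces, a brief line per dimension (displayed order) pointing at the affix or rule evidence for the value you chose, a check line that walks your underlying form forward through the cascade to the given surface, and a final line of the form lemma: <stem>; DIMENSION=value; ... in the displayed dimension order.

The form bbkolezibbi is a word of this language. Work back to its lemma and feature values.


underlying: bb-kolez-ip-bi
KEL=zo - signalled by the affix -ip
POLE=ki - signalled by the affix bb-
RANK=em - signalled by the affix -bi
check: bbkolezipbi -> bbkolezibbi
lemma: kolez; KEL=zo; POLE=ki; RANK=em


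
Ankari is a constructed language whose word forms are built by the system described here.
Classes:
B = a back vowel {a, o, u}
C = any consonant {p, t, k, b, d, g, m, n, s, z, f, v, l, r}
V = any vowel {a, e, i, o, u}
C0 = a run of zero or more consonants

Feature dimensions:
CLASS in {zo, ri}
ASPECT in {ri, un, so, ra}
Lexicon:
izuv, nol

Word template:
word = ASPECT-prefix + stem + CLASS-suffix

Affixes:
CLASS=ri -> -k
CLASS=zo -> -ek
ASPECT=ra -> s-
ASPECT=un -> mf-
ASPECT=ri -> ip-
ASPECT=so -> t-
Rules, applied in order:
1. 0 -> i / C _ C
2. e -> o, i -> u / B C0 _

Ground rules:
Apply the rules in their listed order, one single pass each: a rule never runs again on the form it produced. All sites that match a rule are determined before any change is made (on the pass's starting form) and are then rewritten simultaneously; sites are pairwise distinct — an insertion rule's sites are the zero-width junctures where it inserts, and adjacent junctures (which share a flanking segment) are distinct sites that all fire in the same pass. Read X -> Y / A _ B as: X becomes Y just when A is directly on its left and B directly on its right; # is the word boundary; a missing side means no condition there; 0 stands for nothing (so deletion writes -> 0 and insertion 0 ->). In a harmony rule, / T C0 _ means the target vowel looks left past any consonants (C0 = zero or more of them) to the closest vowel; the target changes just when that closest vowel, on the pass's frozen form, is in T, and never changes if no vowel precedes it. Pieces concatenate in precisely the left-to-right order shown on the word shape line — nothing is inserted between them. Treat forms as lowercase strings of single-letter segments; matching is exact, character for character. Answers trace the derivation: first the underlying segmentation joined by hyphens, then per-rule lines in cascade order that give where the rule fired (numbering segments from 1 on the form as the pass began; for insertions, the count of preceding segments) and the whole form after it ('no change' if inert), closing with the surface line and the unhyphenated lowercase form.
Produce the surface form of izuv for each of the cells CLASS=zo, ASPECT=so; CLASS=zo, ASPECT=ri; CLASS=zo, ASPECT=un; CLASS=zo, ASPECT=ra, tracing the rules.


cell CLASS=zo, ASPECT=so:
underlying: t-izuv-ek
1. 0 -> i / C _ C: no change
2. e -> o, i -> u / B C0 _: fires at position(s) 6: tizuvok
surface: tizuvok

cell CLASS=zo, ASPECT=ri:
underlying: ip-izuv-ek
1. 0 -> i / C _ C: no change
2. e -> o, i -> u / B C0 _: fires at position(s) 7: ipizuvok
surface: ipizuvok

cell CLASS=zo, ASPECT=un:
underlying: mf-izuv-ek
1. 0 -> i / C _ C: inserts after position(s) 1: mifizuvek
2. e -> o, i -> u / B C0 _: fires at position(s) 8: mifizuvok
surface: mifizuvok

cell CLASS=zo, ASPECT=ra:
underlying: s-izuv-ek
1. 0 -> i / C _ C: no change
2. e -> o, i -> u / B C0 _: fires at position(s) 6: sizuvok
surface: sizuvok


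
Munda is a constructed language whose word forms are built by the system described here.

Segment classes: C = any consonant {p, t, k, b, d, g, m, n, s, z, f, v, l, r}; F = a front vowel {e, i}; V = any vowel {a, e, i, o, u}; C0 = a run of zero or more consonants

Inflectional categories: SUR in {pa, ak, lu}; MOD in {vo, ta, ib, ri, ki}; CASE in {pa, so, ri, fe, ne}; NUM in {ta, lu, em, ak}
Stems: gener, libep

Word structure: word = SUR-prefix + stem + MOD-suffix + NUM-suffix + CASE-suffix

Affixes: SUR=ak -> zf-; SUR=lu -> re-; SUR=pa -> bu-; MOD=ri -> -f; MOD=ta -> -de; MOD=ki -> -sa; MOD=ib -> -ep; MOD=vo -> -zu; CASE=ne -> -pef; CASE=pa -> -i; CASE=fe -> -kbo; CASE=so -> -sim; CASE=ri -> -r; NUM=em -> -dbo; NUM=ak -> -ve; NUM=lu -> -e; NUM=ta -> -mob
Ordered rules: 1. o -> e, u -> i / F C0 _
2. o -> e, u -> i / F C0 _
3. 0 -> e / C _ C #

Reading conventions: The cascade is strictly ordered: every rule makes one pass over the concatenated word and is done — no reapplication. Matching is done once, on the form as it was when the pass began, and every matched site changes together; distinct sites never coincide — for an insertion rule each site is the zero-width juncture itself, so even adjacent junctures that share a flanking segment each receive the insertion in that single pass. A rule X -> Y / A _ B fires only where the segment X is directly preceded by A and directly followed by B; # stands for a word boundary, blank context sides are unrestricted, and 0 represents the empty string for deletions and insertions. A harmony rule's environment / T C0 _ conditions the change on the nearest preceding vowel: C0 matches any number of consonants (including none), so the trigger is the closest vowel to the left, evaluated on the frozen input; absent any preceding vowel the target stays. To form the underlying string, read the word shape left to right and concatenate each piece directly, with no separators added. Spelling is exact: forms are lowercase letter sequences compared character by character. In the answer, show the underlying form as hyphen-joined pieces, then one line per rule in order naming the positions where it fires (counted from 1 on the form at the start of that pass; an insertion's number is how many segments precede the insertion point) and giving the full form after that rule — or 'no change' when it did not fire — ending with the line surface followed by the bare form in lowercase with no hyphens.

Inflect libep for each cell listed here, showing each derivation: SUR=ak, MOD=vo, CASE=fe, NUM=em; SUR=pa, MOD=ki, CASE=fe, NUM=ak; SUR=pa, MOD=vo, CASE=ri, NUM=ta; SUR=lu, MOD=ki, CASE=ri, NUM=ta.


cell SUR=ak, MOD=vo, CASE=fe, NUM=em:
underlying: zf-libep-zu-dbo-kbo
1. o -> e, u -> i / F C0 _: fires at position(s) 9: zflibepzidbokbo
2. o -> e, u -> i / F C0 _: fires at position(s) 12: zflibepzidbekbo
3. 0 -> e / C _ C #: no change
surface: zflibepzidbekbo

cell SUR=pa, MOD=ki, CASE=fe, NUM=ak:
underlying: bu-libep-sa-ve-kbo
1. o -> e, u -> i / F C0 _: fires at position(s) 14: bulibepsavekbe
2. o -> e, u -> i / F C0 _: no change
3. 0 -> e / C _ C #: no change
surface: bulibepsavekbe

cell SUR=pa, MOD=vo, CASE=ri, NUM=ta:
underlying: bu-libep-zu-mob-r
1. o -> e, u -> i / F C0 _: fires at position(s) 9: bulibepzimobr
2. o -> e, u -> i / F C0 _: fires at position(s) 11: bulibepzimebr
3. 0 -> e / C _ C #: inserts after position(s) 12: bulibepzimeber
surface: bulibepzimeber

cell SUR=lu, MOD=ki, CASE=ri, NUM=ta:
underlying: re-libep-sa-mob-r
1. o -> e, u -> i / F C0 _: no change
2. o -> e, u -> i / F C0 _: no change
3. 0 -> e / C _ C #: inserts after position(s) 12: relibepsamober
surface: relibepsamober


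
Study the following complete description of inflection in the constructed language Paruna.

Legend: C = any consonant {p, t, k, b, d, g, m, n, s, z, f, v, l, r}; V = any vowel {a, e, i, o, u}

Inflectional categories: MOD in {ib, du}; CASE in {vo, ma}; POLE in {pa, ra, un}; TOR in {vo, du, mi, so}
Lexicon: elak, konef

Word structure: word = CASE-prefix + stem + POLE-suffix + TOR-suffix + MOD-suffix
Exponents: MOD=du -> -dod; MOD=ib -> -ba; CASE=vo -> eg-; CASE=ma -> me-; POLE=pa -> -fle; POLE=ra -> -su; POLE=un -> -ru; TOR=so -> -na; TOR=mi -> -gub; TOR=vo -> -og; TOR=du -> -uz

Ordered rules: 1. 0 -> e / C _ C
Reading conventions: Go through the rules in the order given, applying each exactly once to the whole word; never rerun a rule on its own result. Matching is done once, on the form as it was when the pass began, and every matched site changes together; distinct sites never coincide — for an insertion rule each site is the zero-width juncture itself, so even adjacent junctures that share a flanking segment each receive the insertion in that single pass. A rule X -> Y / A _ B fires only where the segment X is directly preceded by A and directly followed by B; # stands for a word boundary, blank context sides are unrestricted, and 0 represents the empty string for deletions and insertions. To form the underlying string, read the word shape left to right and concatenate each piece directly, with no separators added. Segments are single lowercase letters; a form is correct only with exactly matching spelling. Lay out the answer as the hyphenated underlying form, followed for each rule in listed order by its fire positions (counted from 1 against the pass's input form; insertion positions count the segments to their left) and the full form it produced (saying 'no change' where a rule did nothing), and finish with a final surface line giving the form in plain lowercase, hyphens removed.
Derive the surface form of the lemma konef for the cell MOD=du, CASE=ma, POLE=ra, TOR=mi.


underlying: me-konef-su-gub-dod
1. 0 -> e / C _ C: inserts after position(s) 7, 12: mekonefesugubedod
surface: mekonefesugubedod


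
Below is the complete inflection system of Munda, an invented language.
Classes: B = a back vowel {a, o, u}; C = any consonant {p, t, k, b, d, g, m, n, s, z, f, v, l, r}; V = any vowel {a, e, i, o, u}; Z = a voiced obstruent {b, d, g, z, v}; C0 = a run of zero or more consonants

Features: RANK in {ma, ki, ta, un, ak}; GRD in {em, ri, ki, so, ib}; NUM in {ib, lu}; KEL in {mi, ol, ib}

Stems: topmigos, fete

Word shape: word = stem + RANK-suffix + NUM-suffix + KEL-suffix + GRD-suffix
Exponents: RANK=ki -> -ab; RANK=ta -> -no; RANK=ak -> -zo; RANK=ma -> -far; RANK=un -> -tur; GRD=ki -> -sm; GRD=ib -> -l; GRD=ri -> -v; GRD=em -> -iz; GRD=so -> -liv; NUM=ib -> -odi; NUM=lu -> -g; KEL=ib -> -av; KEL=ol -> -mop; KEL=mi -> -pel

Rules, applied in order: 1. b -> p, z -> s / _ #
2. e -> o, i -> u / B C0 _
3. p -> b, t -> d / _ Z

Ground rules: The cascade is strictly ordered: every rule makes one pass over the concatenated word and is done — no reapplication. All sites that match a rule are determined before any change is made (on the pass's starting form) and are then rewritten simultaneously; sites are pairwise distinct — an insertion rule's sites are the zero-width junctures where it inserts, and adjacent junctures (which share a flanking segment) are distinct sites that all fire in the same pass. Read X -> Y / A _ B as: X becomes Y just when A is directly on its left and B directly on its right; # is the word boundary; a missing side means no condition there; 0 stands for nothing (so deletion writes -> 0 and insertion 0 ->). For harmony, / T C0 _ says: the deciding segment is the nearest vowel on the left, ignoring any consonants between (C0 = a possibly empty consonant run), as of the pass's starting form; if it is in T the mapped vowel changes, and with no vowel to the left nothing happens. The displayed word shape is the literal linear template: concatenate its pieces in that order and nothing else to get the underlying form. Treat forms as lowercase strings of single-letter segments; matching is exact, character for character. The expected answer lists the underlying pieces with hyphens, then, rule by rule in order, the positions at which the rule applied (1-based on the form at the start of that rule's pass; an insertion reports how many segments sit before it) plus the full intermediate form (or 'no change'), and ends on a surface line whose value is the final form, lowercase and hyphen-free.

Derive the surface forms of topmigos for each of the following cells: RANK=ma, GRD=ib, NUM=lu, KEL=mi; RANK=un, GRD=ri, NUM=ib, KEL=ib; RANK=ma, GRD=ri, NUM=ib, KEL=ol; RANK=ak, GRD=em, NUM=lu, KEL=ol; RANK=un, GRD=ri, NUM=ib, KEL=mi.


cell RANK=ma, GRD=ib, NUM=lu, KEL=mi:
underlying: topmigos-far-g-pel-l
1. b -> p, z -> s / _ #: no change
2. e -> o, i -> u / B C0 _: fires at position(s) 5, 14: topmugosfargpoll
3. p -> b, t -> d / _ Z: no change
surface: topmugosfargpoll

cell RANK=un, GRD=ri, NUM=ib, KEL=ib:
underlying: topmigos-tur-odi-av-v
1. b -> p, z -> s / _ #: no change
2. e -> o, i -> u / B C0 _: fires at position(s) 5, 14: topmugosturoduavv
3. p -> b, t -> d / _ Z: no change
surface: topmugosturoduavv

cell RANK=ma, GRD=ri, NUM=ib, KEL=ol:
underlying: topmigos-far-odi-mop-v
1. b -> p, z -> s / _ #: no change
2. e -> o, i -> u / B C0 _: fires at position(s) 5, 14: topmugosfarodumopv
3. p -> b, t -> d / _ Z: fires at position(s) 17: topmugosfarodumobv
surface: topmugosfarodumobv

cell RANK=ak, GRD=em, NUM=lu, KEL=ol:
underlying: topmigos-zo-g-mop-iz
1. b -> p, z -> s / _ #: fires at position(s) 16: topmigoszogmopis
2. e -> o, i -> u / B C0 _: fires at position(s) 5, 15: topmugoszogmopus
3. p -> b, t -> d / _ Z: no change
surface: topmugoszogmopus

cell RANK=un, GRD=ri, NUM=ib, KEL=mi:
underlying: topmigos-tur-odi-pel-v
1. b -> p, z -> s / _ #: no change
2. e -> o, i -> u / B C0 _: fires at position(s) 5, 14: topmugosturodupelv
3. p -> b, t -> d / _ Z: no change
surface: topmugosturodupelv


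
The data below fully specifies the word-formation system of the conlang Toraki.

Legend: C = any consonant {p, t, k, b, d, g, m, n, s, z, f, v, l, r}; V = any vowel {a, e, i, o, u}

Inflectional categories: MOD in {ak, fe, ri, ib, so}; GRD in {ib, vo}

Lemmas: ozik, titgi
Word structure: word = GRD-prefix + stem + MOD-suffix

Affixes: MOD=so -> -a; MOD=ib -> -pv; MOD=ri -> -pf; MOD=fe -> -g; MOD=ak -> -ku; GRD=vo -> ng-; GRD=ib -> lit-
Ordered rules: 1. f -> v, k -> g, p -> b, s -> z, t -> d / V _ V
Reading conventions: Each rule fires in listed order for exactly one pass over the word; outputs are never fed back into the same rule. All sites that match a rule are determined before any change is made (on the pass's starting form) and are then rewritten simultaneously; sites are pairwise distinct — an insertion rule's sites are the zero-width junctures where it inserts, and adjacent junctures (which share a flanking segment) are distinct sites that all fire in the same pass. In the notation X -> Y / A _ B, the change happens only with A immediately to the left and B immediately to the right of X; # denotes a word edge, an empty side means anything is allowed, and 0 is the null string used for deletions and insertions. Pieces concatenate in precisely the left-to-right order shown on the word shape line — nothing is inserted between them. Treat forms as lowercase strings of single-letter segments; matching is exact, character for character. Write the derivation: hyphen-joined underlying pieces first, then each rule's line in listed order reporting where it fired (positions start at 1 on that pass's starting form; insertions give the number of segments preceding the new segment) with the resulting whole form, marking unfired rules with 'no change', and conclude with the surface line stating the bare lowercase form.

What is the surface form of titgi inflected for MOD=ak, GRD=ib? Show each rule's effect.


underlying: lit-titgi-ku
1. f -> v, k -> g, p -> b, s -> z, t -> d / V _ V: fires at position(s) 9: littitgigu
surface: littitgigu


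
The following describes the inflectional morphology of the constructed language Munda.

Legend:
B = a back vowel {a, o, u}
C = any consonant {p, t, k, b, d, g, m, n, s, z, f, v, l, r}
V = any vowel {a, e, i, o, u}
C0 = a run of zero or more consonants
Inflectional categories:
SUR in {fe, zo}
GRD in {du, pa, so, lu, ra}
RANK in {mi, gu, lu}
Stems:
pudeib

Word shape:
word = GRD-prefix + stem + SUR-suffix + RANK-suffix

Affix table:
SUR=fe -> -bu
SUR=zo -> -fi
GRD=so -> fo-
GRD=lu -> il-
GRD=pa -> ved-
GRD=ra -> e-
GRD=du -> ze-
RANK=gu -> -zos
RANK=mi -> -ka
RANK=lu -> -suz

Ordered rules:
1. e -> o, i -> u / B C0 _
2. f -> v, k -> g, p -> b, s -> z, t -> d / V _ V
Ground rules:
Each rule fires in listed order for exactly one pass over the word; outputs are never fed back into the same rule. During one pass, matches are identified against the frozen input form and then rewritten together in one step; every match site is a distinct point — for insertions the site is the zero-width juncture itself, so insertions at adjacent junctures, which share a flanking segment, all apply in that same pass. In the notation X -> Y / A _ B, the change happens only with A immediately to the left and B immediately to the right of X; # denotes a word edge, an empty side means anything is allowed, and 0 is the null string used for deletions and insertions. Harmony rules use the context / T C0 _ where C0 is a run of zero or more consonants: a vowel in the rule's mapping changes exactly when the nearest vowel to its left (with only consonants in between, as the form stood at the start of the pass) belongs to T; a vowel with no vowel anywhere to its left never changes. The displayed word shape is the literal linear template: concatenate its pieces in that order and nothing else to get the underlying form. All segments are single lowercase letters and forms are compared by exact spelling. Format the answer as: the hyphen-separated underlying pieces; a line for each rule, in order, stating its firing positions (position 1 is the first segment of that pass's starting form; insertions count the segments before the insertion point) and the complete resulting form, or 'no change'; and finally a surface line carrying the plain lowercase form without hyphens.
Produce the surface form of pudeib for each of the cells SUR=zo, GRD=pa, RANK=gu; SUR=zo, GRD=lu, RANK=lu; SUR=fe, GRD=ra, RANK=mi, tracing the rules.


cell SUR=zo, GRD=pa, RANK=gu:
underlying: ved-pudeib-fi-zos
1. e -> o, i -> u / B C0 _: fires at position(s) 7: vedpudoibfizos
2. f -> v, k -> g, p -> b, s -> z, t -> d / V _ V: no change
surface: vedpudoibfizos

cell SUR=zo, GRD=lu, RANK=lu:
underlying: il-pudeib-fi-suz
1. e -> o, i -> u / B C0 _: fires at position(s) 6: ilpudoibfisuz
2. f -> v, k -> g, p -> b, s -> z, t -> d / V _ V: fires at position(s) 11: ilpudoibfizuz
surface: ilpudoibfizuz

cell SUR=fe, GRD=ra, RANK=mi:
underlying: e-pudeib-bu-ka
1. e -> o, i -> u / B C0 _: fires at position(s) 5: epudoibbuka
2. f -> v, k -> g, p -> b, s -> z, t -> d / V _ V: fires at position(s) 2, 10: ebudoibbuga
surface: ebudoibbuga


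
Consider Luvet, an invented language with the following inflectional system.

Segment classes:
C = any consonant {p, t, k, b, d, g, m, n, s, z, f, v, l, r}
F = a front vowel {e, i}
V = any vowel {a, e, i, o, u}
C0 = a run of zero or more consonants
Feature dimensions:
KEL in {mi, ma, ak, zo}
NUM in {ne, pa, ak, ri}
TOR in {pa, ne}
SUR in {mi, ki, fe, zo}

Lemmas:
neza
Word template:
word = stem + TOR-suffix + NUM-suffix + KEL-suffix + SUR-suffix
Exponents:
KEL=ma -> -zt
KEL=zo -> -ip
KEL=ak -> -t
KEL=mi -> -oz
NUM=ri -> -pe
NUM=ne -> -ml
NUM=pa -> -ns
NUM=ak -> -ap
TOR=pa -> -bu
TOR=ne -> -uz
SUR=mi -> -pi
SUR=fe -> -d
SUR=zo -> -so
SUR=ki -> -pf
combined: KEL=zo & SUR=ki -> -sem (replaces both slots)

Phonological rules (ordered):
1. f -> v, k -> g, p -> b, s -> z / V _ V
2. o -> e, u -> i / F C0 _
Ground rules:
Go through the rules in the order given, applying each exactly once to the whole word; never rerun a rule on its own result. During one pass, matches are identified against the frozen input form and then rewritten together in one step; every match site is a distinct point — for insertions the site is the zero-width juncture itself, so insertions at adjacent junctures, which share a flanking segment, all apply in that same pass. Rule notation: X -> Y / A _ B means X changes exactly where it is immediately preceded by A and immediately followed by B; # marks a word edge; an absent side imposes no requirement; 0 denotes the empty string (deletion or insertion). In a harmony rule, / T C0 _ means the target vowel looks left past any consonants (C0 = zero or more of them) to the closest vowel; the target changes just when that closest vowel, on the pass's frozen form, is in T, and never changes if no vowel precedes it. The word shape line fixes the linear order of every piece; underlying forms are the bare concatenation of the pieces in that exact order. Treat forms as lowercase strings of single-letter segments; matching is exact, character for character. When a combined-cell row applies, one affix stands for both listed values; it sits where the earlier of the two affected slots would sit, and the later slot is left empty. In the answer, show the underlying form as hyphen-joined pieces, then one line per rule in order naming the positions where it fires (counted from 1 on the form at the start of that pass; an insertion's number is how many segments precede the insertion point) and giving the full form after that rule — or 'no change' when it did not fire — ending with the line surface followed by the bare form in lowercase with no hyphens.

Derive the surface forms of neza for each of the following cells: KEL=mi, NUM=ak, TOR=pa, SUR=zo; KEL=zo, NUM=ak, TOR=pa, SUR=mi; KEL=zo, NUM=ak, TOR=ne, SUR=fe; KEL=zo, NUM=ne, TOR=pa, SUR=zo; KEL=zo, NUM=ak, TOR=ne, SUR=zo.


cell KEL=mi, NUM=ak, TOR=pa, SUR=zo:
underlying: neza-bu-ap-oz-so
1. f -> v, k -> g, p -> b, s -> z / V _ V: fires at position(s) 8: nezabuabozso
2. o -> e, u -> i / F C0 _: no change
surface: nezabuabozso

cell KEL=zo, NUM=ak, TOR=pa, SUR=mi:
underlying: neza-bu-ap-ip-pi
1. f -> v, k -> g, p -> b, s -> z / V _ V: fires at position(s) 8: nezabuabippi
2. o -> e, u -> i / F C0 _: no change
surface: nezabuabippi

cell KEL=zo, NUM=ak, TOR=ne, SUR=fe:
underlying: neza-uz-ap-ip-d
1. f -> v, k -> g, p -> b, s -> z / V _ V: fires at position(s) 8: nezauzabipd
2. o -> e, u -> i / F C0 _: no change
surface: nezauzabipd

cell KEL=zo, NUM=ne, TOR=pa, SUR=zo:
underlying: neza-bu-ml-ip-so
1. f -> v, k -> g, p -> b, s -> z / V _ V: no change
2. o -> e, u -> i / F C0 _: fires at position(s) 12: nezabumlipse
surface: nezabumlipse

cell KEL=zo, NUM=ak, TOR=ne, SUR=zo:
underlying: neza-uz-ap-ip-so
1. f -> v, k -> g, p -> b, s -> z / V _ V: fires at position(s) 8: nezauzabipso
2. o -> e, u -> i / F C0 _: fires at position(s) 12: nezauzabipse
surface: nezauzabipse


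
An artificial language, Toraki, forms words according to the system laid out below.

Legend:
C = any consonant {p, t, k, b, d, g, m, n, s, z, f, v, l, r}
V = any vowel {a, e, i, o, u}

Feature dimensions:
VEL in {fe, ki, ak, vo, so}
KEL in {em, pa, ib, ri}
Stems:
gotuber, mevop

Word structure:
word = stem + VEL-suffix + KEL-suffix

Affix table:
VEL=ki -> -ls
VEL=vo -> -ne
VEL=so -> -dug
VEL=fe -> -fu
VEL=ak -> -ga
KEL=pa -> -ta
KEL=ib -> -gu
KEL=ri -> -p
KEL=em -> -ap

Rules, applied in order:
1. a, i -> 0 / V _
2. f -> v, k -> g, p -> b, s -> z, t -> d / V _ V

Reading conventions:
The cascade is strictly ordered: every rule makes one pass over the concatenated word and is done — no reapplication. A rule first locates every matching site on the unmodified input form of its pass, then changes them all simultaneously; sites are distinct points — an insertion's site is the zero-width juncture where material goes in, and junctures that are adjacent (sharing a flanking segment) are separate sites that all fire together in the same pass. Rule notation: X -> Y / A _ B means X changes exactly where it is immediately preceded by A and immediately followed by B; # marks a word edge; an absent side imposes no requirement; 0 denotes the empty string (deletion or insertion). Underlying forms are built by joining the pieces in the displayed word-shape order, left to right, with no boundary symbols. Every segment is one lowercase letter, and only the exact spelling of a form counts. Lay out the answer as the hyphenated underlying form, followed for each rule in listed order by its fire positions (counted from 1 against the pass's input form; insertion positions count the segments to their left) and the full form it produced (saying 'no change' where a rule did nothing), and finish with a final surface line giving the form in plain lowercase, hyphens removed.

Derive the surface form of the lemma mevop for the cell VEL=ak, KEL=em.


underlying: mevop-ga-ap
1. a, i -> 0 / V _: fires at position(s) 8: mevopgap
2. f -> v, k -> g, p -> b, s -> z, t -> d / V _ V: no change
surface: mevopgap


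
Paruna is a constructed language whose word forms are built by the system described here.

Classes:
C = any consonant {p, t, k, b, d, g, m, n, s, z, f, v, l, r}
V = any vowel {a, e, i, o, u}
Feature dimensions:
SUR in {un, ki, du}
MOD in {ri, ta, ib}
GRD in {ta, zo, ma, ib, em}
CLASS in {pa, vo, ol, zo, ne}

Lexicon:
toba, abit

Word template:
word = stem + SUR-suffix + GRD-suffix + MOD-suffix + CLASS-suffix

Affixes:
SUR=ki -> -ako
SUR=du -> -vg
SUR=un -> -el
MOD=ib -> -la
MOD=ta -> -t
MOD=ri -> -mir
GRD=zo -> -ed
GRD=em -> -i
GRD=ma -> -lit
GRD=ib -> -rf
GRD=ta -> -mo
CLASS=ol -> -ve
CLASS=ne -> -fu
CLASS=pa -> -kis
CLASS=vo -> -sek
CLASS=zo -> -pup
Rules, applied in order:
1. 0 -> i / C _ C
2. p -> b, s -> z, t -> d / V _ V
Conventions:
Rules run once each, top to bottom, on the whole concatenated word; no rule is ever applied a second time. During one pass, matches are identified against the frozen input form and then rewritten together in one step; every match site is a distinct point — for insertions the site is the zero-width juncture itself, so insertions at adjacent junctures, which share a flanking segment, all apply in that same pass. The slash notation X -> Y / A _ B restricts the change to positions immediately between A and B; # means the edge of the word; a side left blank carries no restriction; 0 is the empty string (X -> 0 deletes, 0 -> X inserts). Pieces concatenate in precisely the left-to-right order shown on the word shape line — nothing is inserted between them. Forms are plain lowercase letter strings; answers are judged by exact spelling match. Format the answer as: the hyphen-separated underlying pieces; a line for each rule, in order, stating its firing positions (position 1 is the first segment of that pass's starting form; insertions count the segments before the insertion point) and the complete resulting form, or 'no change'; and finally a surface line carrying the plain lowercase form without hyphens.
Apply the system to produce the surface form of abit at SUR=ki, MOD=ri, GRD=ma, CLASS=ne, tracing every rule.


underlying: abit-ako-lit-mir-fu
1. 0 -> i / C _ C: inserts after position(s) 10, 13: abitakolitimirifu
2. p -> b, s -> z, t -> d / V _ V: fires at position(s) 4, 10: abidakolidimirifu
surface: abidakolidimirifu


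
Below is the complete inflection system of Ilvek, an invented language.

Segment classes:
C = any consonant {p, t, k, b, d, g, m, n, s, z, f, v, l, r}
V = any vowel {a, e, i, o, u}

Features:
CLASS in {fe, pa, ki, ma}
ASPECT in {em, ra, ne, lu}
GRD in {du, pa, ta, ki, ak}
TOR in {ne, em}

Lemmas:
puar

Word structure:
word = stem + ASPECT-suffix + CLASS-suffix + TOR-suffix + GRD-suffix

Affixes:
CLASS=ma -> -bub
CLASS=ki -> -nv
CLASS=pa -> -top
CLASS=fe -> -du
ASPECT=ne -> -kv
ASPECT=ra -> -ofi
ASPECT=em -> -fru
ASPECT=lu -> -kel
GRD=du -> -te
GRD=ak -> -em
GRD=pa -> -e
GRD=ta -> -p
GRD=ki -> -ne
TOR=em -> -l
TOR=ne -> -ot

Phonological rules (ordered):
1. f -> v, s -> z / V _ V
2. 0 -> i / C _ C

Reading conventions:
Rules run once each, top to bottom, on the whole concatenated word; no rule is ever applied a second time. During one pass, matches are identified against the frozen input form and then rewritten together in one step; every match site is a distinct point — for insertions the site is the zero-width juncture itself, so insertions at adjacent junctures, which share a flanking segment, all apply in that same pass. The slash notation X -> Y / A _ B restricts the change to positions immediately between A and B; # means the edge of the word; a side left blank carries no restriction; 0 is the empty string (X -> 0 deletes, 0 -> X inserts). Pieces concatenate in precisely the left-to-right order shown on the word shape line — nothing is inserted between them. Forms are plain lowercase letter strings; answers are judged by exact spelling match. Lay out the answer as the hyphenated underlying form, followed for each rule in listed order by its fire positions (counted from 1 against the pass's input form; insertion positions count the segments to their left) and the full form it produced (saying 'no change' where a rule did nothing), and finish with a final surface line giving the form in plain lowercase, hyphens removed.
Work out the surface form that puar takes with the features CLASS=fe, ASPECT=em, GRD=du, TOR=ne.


underlying: puar-fru-du-ot-te
1. f -> v, s -> z / V _ V: no change
2. 0 -> i / C _ C: inserts after position(s) 4, 5, 11: puarifiruduotite
surface: puarifiruduotite


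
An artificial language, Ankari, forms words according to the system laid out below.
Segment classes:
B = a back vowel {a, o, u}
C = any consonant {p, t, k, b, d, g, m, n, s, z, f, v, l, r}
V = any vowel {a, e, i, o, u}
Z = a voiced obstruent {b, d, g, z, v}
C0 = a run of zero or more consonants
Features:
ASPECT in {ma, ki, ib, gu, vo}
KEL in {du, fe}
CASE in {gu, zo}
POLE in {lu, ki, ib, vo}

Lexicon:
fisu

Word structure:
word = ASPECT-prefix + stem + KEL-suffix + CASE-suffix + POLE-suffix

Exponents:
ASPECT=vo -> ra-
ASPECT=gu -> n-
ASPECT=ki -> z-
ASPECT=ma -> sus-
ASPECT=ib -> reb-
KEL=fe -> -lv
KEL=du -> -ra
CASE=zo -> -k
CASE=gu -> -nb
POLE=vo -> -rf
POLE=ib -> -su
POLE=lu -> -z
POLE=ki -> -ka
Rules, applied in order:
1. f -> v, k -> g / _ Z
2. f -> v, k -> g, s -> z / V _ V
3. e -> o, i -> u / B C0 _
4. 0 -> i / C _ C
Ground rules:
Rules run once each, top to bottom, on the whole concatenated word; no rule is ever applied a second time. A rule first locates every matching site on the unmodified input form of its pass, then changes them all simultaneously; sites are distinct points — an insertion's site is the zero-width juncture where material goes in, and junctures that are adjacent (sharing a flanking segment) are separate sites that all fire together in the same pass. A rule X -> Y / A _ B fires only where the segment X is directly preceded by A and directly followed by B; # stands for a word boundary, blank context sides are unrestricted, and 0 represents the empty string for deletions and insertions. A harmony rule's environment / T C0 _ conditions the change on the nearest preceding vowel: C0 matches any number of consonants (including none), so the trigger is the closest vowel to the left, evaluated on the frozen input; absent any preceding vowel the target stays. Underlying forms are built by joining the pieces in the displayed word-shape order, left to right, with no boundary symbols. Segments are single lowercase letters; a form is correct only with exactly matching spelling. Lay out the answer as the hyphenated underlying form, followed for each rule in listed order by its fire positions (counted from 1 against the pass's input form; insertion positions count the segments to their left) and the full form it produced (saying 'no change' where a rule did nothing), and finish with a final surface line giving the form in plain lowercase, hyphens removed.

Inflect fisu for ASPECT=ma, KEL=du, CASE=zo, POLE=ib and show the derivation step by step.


underlying: sus-fisu-ra-k-su
1. f -> v, k -> g / _ Z: no change
2. f -> v, k -> g, s -> z / V _ V: fires at position(s) 6: susfizuraksu
3. e -> o, i -> u / B C0 _: fires at position(s) 5: susfuzuraksu
4. 0 -> i / C _ C: inserts after position(s) 3, 10: susifuzurakisu
surface: susifuzurakisu


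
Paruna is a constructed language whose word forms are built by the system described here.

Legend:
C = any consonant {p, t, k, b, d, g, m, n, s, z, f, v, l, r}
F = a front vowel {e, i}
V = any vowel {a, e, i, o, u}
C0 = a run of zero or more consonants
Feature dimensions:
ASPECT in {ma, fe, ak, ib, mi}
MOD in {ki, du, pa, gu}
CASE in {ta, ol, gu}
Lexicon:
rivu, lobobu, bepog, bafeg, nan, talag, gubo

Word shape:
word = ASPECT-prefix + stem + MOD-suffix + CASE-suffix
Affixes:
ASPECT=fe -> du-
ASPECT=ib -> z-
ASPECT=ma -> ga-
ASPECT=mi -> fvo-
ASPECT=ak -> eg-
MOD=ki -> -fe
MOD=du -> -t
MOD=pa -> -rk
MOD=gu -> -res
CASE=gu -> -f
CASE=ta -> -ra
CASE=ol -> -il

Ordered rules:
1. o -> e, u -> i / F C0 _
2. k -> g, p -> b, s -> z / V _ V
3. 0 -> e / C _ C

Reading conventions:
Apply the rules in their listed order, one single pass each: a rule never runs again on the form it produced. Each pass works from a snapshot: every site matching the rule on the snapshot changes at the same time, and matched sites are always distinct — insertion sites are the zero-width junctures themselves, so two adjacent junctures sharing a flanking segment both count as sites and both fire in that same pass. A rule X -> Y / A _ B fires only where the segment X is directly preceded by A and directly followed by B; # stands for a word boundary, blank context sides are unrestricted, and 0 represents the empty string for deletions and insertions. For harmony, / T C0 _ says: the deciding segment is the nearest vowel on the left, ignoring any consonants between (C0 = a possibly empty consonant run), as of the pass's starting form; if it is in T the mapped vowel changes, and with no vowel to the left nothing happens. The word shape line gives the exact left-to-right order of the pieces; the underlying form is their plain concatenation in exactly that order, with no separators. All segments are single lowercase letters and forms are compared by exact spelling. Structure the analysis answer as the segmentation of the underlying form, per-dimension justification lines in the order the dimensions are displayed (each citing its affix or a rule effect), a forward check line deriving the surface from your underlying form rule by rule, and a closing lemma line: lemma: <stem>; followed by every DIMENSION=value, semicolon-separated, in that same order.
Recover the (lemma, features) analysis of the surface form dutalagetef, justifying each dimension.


underlying: du-talag-t-f
ASPECT=fe - signalled by the affix du-
MOD=du - signalled by the affix -t
CASE=gu - signalled by the affix -f
check: dutalagtf -> dutalagtf -> dutalagtf -> dutalagetef
lemma: talag; ASPECT=fe; MOD=du; CASE=gu


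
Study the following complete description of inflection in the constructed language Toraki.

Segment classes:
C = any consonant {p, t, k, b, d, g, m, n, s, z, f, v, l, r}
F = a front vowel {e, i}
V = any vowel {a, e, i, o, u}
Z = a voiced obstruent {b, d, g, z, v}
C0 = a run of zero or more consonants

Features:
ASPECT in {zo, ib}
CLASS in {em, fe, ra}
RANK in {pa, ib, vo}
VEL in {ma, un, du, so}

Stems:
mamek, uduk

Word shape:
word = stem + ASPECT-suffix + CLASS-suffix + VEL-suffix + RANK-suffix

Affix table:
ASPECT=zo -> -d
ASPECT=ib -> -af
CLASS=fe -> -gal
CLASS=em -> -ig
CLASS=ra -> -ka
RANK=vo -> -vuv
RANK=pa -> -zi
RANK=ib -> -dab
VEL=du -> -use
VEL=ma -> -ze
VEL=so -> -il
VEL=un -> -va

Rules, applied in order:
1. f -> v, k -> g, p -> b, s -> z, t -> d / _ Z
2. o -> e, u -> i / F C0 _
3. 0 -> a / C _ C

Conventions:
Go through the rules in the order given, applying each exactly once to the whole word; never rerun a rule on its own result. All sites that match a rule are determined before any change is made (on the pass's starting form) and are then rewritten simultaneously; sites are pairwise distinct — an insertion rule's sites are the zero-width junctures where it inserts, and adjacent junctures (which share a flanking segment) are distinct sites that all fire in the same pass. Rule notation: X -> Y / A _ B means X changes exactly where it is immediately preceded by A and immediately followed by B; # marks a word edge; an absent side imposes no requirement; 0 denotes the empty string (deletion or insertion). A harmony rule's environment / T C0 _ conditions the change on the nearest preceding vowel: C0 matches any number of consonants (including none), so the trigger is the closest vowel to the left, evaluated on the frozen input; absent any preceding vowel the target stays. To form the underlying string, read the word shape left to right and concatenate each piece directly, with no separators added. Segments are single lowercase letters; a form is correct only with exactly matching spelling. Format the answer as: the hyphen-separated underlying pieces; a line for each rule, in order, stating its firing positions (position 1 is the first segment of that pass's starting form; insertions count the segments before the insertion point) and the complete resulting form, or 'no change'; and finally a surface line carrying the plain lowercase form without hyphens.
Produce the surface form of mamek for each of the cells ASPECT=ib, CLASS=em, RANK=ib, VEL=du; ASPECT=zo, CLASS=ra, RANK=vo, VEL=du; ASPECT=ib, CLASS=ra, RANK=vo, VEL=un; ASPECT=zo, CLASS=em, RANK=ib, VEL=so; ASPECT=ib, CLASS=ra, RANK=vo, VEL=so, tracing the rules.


cell ASPECT=ib, CLASS=em, RANK=ib, VEL=du:
underlying: mamek-af-ig-use-dab
1. f -> v, k -> g, p -> b, s -> z, t -> d / _ Z: no change
2. o -> e, u -> i / F C0 _: fires at position(s) 10: mamekafigisedab
3. 0 -> a / C _ C: no change
surface: mamekafigisedab

cell ASPECT=zo, CLASS=ra, RANK=vo, VEL=du:
underlying: mamek-d-ka-use-vuv
1. f -> v, k -> g, p -> b, s -> z, t -> d / _ Z: fires at position(s) 5: mamegdkausevuv
2. o -> e, u -> i / F C0 _: fires at position(s) 13: mamegdkauseviv
3. 0 -> a / C _ C: inserts after position(s) 5, 6: mamegadakauseviv
surface: mamegadakauseviv

cell ASPECT=ib, CLASS=ra, RANK=vo, VEL=un:
underlying: mamek-af-ka-va-vuv
1. f -> v, k -> g, p -> b, s -> z, t -> d / _ Z: no change
2. o -> e, u -> i / F C0 _: no change
3. 0 -> a / C _ C: inserts after position(s) 7: mamekafakavavuv
surface: mamekafakavavuv

cell ASPECT=zo, CLASS=em, RANK=ib, VEL=so:
underlying: mamek-d-ig-il-dab
1. f -> v, k -> g, p -> b, s -> z, t -> d / _ Z: fires at position(s) 5: mamegdigildab
2. o -> e, u -> i / F C0 _: no change
3. 0 -> a / C _ C: inserts after position(s) 5, 10: mamegadigiladab
surface: mamegadigiladab

cell ASPECT=ib, CLASS=ra, RANK=vo, VEL=so:
underlying: mamek-af-ka-il-vuv
1. f -> v, k -> g, p -> b, s -> z, t -> d / _ Z: no change
2. o -> e, u -> i / F C0 _: fires at position(s) 13: mamekafkailviv
3. 0 -> a / C _ C: inserts after position(s) 7, 11: mamekafakailaviv
surface: mamekafakailaviv


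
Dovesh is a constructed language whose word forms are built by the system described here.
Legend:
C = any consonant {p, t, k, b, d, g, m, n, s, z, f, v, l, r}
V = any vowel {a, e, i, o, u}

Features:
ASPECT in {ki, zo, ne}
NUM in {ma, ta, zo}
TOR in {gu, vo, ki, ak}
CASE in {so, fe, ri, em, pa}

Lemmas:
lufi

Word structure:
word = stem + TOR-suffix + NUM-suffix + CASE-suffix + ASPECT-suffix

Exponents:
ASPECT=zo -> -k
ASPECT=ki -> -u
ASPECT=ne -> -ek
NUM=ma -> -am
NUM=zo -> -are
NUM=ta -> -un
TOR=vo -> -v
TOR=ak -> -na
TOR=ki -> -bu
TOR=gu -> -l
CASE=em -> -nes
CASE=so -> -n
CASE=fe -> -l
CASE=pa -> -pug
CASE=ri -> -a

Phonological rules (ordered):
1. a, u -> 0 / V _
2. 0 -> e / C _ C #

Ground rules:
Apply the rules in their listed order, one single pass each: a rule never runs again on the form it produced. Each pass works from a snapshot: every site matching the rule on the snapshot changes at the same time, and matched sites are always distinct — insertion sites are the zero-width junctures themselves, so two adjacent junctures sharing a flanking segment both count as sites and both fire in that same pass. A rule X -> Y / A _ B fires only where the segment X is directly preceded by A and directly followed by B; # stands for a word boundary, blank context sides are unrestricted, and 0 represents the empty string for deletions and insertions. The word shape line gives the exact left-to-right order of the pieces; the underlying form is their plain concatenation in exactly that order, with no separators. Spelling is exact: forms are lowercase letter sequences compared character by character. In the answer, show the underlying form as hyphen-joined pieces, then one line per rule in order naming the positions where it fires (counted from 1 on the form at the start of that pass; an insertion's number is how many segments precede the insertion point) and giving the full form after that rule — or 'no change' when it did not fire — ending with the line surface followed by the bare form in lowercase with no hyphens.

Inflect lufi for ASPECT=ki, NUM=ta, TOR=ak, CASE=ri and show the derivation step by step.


underlying: lufi-na-un-a-u
1. a, u -> 0 / V _: fires at position(s) 7, 10: lufinana
2. 0 -> e / C _ C #: no change
surface: lufinana
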